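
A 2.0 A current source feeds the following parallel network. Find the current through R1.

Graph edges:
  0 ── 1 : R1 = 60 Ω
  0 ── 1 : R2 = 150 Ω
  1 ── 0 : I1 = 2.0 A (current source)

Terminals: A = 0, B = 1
All resistors sit directly between nodes 0 and 1, so they are in parallel and share one voltage V; the full source current 2 A splits among them.
1/R_par = 1/60 + 1/150 = 0.02333 S  =>  R_par = 42.86 Ω
V = I × R_par = 2 × 42.86 = 85.71 V
I_R1 = V/R1 = 85.71/60 = 1.429 A

Final answer: 1.429 A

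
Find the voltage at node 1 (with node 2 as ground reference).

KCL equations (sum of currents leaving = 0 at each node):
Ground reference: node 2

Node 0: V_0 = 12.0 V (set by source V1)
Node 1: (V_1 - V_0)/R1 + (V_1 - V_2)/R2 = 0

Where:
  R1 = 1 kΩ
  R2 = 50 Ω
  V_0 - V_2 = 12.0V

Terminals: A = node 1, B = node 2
Nodal analysis, taking node 2 as the 0 V reference.
Source V1 fixes V_0 = 12 V.
KCL at each unknown node (sum of currents leaving = 0; resistances in Ω):
  Node 1: (V_1 - 12)/1000 + (V_1 - 0)/50 = 0
Collecting terms: 0.021 × V_1 = 0.012  =>  V_1 = 0.5714 V
The requested potential is V_1 = 0.5714 V.

Final answer: V_1 = 0.5714 V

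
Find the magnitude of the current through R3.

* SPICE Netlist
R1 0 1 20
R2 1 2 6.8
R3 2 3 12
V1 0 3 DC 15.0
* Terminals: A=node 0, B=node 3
Nodal analysis, taking node 3 as the 0 V reference.
Source V1 fixes V_0 = 15 V.
KCL at each unknown node (sum of currents leaving = 0; resistances in Ω):
  Node 1: (V_1 - 15)/20 + (V_1 - V_2)/6.8 = 0
  Node 2: (V_2 - V_1)/6.8 + (V_2 - 0)/12 = 0
Collecting terms (coefficients in siemens):
  0.1971·V_1 - 0.1471·V_2 = 0.75
  0.2304·V_2 - 0.1471·V_1 = 0
Determinant D = (0.1971)(0.2304) - (-0.1471)(-0.1471) = 0.02377
V_1 = [(0.75)(0.2304) - (-0.1471)(0)]/D = 7.268 V
V_2 = [(0.1971)(0) - (0.75)(-0.1471)]/D = 4.639 V
I_R3 = (V_2 - V_3)/R3 = (4.639 - 0)/12 = 0.3866 A
|I_R3| = 0.3866 A

Final answer: |I_R3| = 0.3866 A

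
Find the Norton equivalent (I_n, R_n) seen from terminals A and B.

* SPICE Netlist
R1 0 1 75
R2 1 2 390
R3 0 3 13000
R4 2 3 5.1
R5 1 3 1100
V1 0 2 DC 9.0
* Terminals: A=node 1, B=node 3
Find the Thévenin equivalent first; then I_n = V_th/R_th and R_n = R_th.
Step 1 — V_th is the open-circuit voltage V_A - V_B (nothing connected across the terminals).
Nodal analysis, taking node 2 as the 0 V reference.
Source V1 fixes V_0 = 9 V.
KCL at each unknown node (sum of currents leaving = 0; resistances in Ω):
  Node 1: (V_1 - 9)/75 + (V_1 - 0)/390 + (V_1 - V_3)/1100 = 0
  Node 3: (V_3 - 9)/13000 + (V_3 - 0)/5.1 + (V_3 - V_1)/1100 = 0
Collecting terms (coefficients in siemens):
  0.01681·V_1 - 0.0009091·V_3 = 0.12
  0.1971·V_3 - 0.0009091·V_1 = 0.0006923
Determinant D = (0.01681)(0.1971) - (-0.0009091)(-0.0009091) = 0.003311
V_1 = [(0.12)(0.1971) - (-0.0009091)(0.0006923)]/D = 7.142 V
V_3 = [(0.01681)(0.0006923) - (0.12)(-0.0009091)]/D = 0.03646 V
V_th = V_1 - V_3 = 7.142 - 0.03646 = 7.106 V
Step 2 — R_th: zero the source — replace V1 by a short circuit (node 2 merges into node 0) — and find the resistance seen between A (node 1) and B (node 3).
Reduce the network between node 1 (A) and node 3 (B) by series/parallel combination:
  Rp1 = R1 ‖ R2 (parallel, both between nodes 0 and 1) = 1/(1/75 + 1/390) = 62.9 Ω
  Rp2 = R3 ‖ R4 (parallel, both between nodes 0 and 3) = 1/(1/13000 + 1/5.1) = 5.098 Ω
  Rs1 = Rp1 + Rp2 (series, joined only at node 0) = 62.9 + 5.098 = 68 Ω
  Rp3 = R5 ‖ Rs1 (parallel, both between nodes 1 and 3) = 1/(1/1100 + 1/68) = 64.04 Ω
R_th = 64.04 Ω
I_n = V_th/R_th = 7.106/64.04 = 0.111 A, and R_n = R_th = 64.04 Ω

Final answer: I_n = 0.111 A, R_n = 64.04 Ω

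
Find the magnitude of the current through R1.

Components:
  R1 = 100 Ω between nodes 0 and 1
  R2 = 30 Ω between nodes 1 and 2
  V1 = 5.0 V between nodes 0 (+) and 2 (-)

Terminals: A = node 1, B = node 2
Nodal analysis, taking node 2 as the 0 V reference.
Source V1 fixes V_0 = 5 V.
KCL at each unknown node (sum of currents leaving = 0; resistances in Ω):
  Node 1: (V_1 - 5)/100 + (V_1 - 0)/30 = 0
Collecting terms: 0.04333 × V_1 = 0.05  =>  V_1 = 1.154 V
I_R1 = (V_0 - V_1)/R1 = (5 - 1.154)/100 = 0.03846 A
|I_R1| = 0.03846 A

Final answer: |I_R1| = 0.03846 A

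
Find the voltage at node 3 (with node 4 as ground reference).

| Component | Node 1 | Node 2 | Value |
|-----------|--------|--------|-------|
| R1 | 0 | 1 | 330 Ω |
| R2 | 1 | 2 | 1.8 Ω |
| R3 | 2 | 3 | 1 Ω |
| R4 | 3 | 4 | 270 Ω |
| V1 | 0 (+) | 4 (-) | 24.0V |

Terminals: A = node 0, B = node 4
Nodal analysis, taking node 4 as the 0 V reference.
Source V1 fixes V_0 = 24 V.
KCL at each unknown node (sum of currents leaving = 0; resistances in Ω):
  Node 1: (V_1 - 24)/330 + (V_1 - V_2)/1.8 = 0
  Node 2: (V_2 - V_1)/1.8 + (V_2 - V_3)/1 = 0
  Node 3: (V_3 - V_2)/1 + (V_3 - 0)/270 = 0
Collecting terms (coefficients in siemens):
  0.5586·V_1 - 0.5556·V_2 = 0.07273
  1.556·V_2 - 0.5556·V_1 - 1·V_3 = 0
  1.004·V_3 - 1·V_2 = 0
Solving these 3 simultaneous equations (Gaussian elimination) gives:
  V_1 = 10.86 V, V_2 = 10.79 V, V_3 = 10.75 V
The requested potential is V_3 = 10.75 V.

Final answer: V_3 = 10.75 V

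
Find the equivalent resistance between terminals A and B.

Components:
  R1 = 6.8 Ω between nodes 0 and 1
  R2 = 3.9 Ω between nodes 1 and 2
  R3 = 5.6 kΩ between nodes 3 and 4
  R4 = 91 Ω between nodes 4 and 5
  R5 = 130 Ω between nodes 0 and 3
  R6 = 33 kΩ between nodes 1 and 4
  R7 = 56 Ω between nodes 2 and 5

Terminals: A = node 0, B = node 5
The network is not a plain series/parallel combination. Inject a 1 A test current into terminal A (node 0) and return it from terminal B (node 5); then R_eq = V_A / (1 A).
Nodal analysis, taking node 5 as the 0 V reference.
Current source I_test pushes 1 A into node 0 and draws it out of node 5.
KCL at each unknown node (sum of currents leaving = 0; resistances in Ω):
  Node 0: (V_0 - V_1)/6.8 + (V_0 - V_3)/130 - 1 = 0
  Node 1: (V_1 - V_0)/6.8 + (V_1 - V_2)/3.9 + (V_1 - V_4)/33000 = 0
  Node 2: (V_2 - V_1)/3.9 + (V_2 - 0)/56 = 0
  Node 3: (V_3 - V_0)/130 + (V_3 - V_4)/5600 = 0
  Node 4: (V_4 - V_1)/33000 + (V_4 - V_3)/5600 + (V_4 - 0)/91 = 0
Collecting terms (coefficients in siemens):
  0.1548·V_0 - 0.1471·V_1 - 0.007692·V_3 = 1
  0.4035·V_1 - 0.1471·V_0 - 0.2564·V_2 - 0.0000303·V_4 = 0
  0.2743·V_2 - 0.2564·V_1 = 0
  0.007871·V_3 - 0.007692·V_0 - 0.0001786·V_4 = 0
  0.0112·V_4 - 0.0000303·V_1 - 0.0001786·V_3 = 0
Solving these 5 simultaneous equations (Gaussian elimination) gives:
  V_0 = 65.84 V, V_1 = 59.12 V, V_2 = 55.27 V, V_3 = 64.38 V
  V_4 = 1.187 V
R_eq = V_0 / 1 A = 65.84 Ω

Final answer: 65.84 Ω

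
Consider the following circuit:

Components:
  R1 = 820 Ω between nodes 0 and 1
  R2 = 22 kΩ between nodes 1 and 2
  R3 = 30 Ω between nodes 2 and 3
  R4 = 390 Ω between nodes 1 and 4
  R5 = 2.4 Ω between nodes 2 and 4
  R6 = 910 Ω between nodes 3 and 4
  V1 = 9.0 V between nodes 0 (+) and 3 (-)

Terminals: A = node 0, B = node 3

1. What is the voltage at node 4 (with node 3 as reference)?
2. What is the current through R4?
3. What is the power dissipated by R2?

Nodal analysis, taking node 3 as the 0 V reference.
Source V1 fixes V_0 = 9 V.
KCL at each unknown node (sum of currents leaving = 0; resistances in Ω):
  Node 1: (V_1 - 9)/820 + (V_1 - V_2)/22000 + (V_1 - V_4)/390 = 0
  Node 2: (V_2 - V_1)/22000 + (V_2 - 0)/30 + (V_2 - V_4)/2.4 = 0
  Node 4: (V_4 - V_1)/390 + (V_4 - V_2)/2.4 + (V_4 - 0)/910 = 0
Collecting terms (coefficients in siemens):
  0.003829·V_1 - 0.00004545·V_2 - 0.002564·V_4 = 0.01098
  0.45·V_2 - 0.00004545·V_1 - 0.4167·V_4 = 0
  0.4203·V_4 - 0.002564·V_1 - 0.4167·V_2 = 0
Solving these 3 simultaneous equations (Gaussian elimination) gives:
  V_1 = 3.021 V, V_2 = 0.2112 V, V_4 = 0.2278 V
Part 1:
  Read off the nodal solution: V_4 = 0.2278 V
Part 2:
  I_R4 = (V_1 - V_4)/R4 = (3.021 - 0.2278)/390 = 0.007163 A
  Magnitude: I_R4 = 0.007163 A
Part 3:
  I_R2 = (V_1 - V_2)/R2 = (3.021 - 0.2112)/22000 = 0.0001277 A
  P_R2 = I_R2² × R2 = (0.0001277)² × 22000 = 0.000359 W

Final answers:
1. V_4 = 0.2278 V
2. I_R4 = 0.007163 A
3. P_R2 = 0.000359 W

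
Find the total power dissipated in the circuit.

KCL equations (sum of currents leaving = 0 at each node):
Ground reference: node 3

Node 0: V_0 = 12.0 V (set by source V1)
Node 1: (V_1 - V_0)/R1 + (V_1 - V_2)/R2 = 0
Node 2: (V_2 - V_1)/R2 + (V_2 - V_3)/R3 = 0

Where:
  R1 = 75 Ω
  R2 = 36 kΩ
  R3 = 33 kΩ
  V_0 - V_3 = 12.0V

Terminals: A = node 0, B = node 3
Nodal analysis, taking node 3 as the 0 V reference.
Source V1 fixes V_0 = 12 V.
KCL at each unknown node (sum of currents leaving = 0; resistances in Ω):
  Node 1: (V_1 - 12)/75 + (V_1 - V_2)/36000 = 0
  Node 2: (V_2 - V_1)/36000 + (V_2 - 0)/33000 = 0
Collecting terms (coefficients in siemens):
  0.01336·V_1 - 0.00002778·V_2 = 0.16
  0.00005808·V_2 - 0.00002778·V_1 = 0
Determinant D = (0.01336)(0.00005808) - (-0.00002778)(-0.00002778) = 0.0000007753
V_1 = [(0.16)(0.00005808) - (-0.00002778)(0)]/D = 11.99 V
V_2 = [(0.01336)(0) - (0.16)(-0.00002778)]/D = 5.733 V
Power in each resistor, P = (ΔV)²/R:
  P_R1 = (12 - 11.99)²/75 = 0.000002264 W
  P_R2 = (11.99 - 5.733)²/36000 = 0.001086 W
  P_R3 = (5.733 - 0)²/33000 = 0.0009959 W
P_total = P_R1 + P_R2 + P_R3 = 0.002085 W

Final answer: 0.002085 W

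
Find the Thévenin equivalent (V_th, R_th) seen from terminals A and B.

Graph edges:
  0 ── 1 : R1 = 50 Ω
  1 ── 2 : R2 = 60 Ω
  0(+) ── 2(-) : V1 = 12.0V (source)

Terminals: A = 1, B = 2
Step 1 — V_th is the open-circuit voltage V_A - V_B (nothing connected across the terminals).
Nodal analysis, taking node 2 as the 0 V reference.
Source V1 fixes V_0 = 12 V.
KCL at each unknown node (sum of currents leaving = 0; resistances in Ω):
  Node 1: (V_1 - 12)/50 + (V_1 - 0)/60 = 0
Collecting terms: 0.03667 × V_1 = 0.24  =>  V_1 = 6.545 V
V_th = V_1 - V_2 = 6.545 - 0 = 6.545 V
Step 2 — R_th: zero the source — replace V1 by a short circuit (node 2 merges into node 0) — and find the resistance seen between A (node 1) and B (node 0).
Reduce the network between node 1 (A) and node 0 (B) by series/parallel combination:
  Rp1 = R1 ‖ R2 (parallel, both between nodes 0 and 1) = 1/(1/50 + 1/60) = 27.27 Ω
R_th = 27.27 Ω

Final answer: V_th = 6.545 V, R_th = 27.27 Ω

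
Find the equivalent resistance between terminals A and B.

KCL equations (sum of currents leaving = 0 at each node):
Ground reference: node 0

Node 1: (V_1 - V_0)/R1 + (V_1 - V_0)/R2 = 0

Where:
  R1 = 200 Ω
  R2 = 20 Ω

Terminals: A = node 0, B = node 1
Reduce the network between node 0 (A) and node 1 (B) by series/parallel combination:
  Rp1 = R1 ‖ R2 (parallel, both between nodes 0 and 1) = 1/(1/200 + 1/20) = 18.18 Ω
R_eq = 18.18 Ω

Final answer: 18.18 Ω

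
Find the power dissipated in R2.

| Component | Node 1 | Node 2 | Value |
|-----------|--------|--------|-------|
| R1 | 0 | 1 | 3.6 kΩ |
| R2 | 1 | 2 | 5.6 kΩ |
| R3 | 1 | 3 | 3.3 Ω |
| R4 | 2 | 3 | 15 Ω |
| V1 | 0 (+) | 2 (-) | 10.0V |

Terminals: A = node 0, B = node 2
Nodal analysis, taking node 2 as the 0 V reference.
Source V1 fixes V_0 = 10 V.
KCL at each unknown node (sum of currents leaving = 0; resistances in Ω):
  Node 1: (V_1 - 10)/3600 + (V_1 - 0)/5600 + (V_1 - V_3)/3.3 = 0
  Node 3: (V_3 - V_1)/3.3 + (V_3 - 0)/15 = 0
Collecting terms (coefficients in siemens):
  0.3035·V_1 - 0.303·V_3 = 0.002778
  0.3697·V_3 - 0.303·V_1 = 0
Determinant D = (0.3035)(0.3697) - (-0.303)(-0.303) = 0.02037
V_1 = [(0.002778)(0.3697) - (-0.303)(0)]/D = 0.05041 V
V_3 = [(0.3035)(0) - (0.002778)(-0.303)]/D = 0.04132 V
I_R2 = (V_1 - V_2)/R2 = (0.05041 - 0)/5600 = 0.000009002 A
P_R2 = I_R2² × R2 = (0.000009002)² × 5600 = 0.0000004538 W

Final answer: 4.538e-07 W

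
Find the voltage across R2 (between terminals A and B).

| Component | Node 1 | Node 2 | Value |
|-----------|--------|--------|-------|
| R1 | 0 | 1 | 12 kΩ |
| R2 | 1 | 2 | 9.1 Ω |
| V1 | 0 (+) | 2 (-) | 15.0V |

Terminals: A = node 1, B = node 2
R1 and R2 are in series across V1 (node 0 → node 1 → node 2), and the output A–B is taken across R2, so this is a voltage divider.
Series current: I = V1/(R1 + R2) = 15/(12000 + 9.1) = 15/12010 = 0.001249 A
V_R2 = I × R2 = V1 × R2/(R1 + R2) = 15 × 9.1/12010 = 0.01137 V

Final answer: 0.01137 V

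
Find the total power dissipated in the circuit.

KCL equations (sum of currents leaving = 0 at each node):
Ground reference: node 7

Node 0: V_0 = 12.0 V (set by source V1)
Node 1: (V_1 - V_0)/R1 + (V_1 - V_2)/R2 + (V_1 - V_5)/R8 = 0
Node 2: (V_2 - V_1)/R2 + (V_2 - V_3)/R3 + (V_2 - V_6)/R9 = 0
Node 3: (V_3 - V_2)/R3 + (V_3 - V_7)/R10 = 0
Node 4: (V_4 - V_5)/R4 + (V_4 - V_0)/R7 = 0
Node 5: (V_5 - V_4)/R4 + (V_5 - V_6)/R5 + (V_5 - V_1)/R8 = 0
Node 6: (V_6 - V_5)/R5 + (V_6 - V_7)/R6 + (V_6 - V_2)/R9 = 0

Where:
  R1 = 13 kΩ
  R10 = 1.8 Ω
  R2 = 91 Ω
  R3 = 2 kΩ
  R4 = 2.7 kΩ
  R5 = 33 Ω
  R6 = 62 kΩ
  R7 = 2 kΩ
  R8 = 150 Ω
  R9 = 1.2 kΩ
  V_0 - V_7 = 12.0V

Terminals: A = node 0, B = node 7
Nodal analysis, taking node 7 as the 0 V reference.
Source V1 fixes V_0 = 12 V.
KCL at each unknown node (sum of currents leaving = 0; resistances in Ω):
  Node 1: (V_1 - 12)/13000 + (V_1 - V_2)/91 + (V_1 - V_5)/150 = 0
  Node 2: (V_2 - V_1)/91 + (V_2 - V_3)/2000 + (V_2 - V_6)/1200 = 0
  Node 3: (V_3 - V_2)/2000 + (V_3 - 0)/1.8 = 0
  Node 4: (V_4 - V_5)/2700 + (V_4 - 12)/2000 = 0
  Node 5: (V_5 - V_4)/2700 + (V_5 - V_6)/33 + (V_5 - V_1)/150 = 0
  Node 6: (V_6 - V_5)/33 + (V_6 - 0)/62000 + (V_6 - V_2)/1200 = 0
Collecting terms (coefficients in siemens):
  0.01773·V_1 - 0.01099·V_2 - 0.006667·V_5 = 0.0009231
  0.01232·V_2 - 0.01099·V_1 - 0.0005·V_3 - 0.0008333·V_6 = 0
  0.5561·V_3 - 0.0005·V_2 = 0
  0.0008704·V_4 - 0.0003704·V_5 = 0.006
  0.03734·V_5 - 0.006667·V_1 - 0.0003704·V_4 - 0.0303·V_6 = 0
  0.03115·V_6 - 0.0008333·V_2 - 0.0303·V_5 = 0
Solving these 6 simultaneous equations (Gaussian elimination) gives:
  V_1 = 4.367 V, V_2 = 4.201 V, V_3 = 0.003778 V, V_4 = 8.83 V
  V_5 = 4.551 V, V_6 = 4.54 V
Power in each resistor, P = (ΔV)²/R:
  P_R1 = (12 - 4.367)²/13000 = 0.004482 W
  P_R2 = (4.367 - 4.201)²/91 = 0.0003004 W
  P_R3 = (4.201 - 0.003778)²/2000 = 0.00881 W
  P_R4 = (8.83 - 4.551)²/2700 = 0.006782 W
  P_R5 = (4.551 - 4.54)²/33 = 0.000004158 W
  P_R6 = (4.54 - 0)²/62000 = 0.0003324 W
  P_R7 = (12 - 8.83)²/2000 = 0.005023 W
  P_R8 = (4.367 - 4.551)²/150 = 0.0002269 W
  P_R9 = (4.201 - 4.54)²/1200 = 0.00009527 W
  P_R10 = (0.003778 - 0)²/1.8 = 0.000007929 W
P_total = P_R1 + P_R2 + P_R3 + P_R4 + P_R5 + P_R6 + P_R7 + P_R8 + P_R9 + P_R10 = 0.02606 W

Final answer: 0.02606 W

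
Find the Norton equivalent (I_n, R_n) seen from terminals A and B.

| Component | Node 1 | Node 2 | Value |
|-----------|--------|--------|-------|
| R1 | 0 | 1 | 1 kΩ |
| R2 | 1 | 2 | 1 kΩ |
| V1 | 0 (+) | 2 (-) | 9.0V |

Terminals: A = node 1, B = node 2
Find the Thévenin equivalent first; then I_n = V_th/R_th and R_n = R_th.
Step 1 — V_th is the open-circuit voltage V_A - V_B (nothing connected across the terminals).
Nodal analysis, taking node 2 as the 0 V reference.
Source V1 fixes V_0 = 9 V.
KCL at each unknown node (sum of currents leaving = 0; resistances in Ω):
  Node 1: (V_1 - 9)/1000 + (V_1 - 0)/1000 = 0
Collecting terms: 0.002 × V_1 = 0.009  =>  V_1 = 4.5 V
V_th = V_1 - V_2 = 4.5 - 0 = 4.5 V
Step 2 — R_th: zero the source — replace V1 by a short circuit (node 2 merges into node 0) — and find the resistance seen between A (node 1) and B (node 0).
Reduce the network between node 1 (A) and node 0 (B) by series/parallel combination:
  Rp1 = R1 ‖ R2 (parallel, both between nodes 0 and 1) = 1/(1/1000 + 1/1000) = 500 Ω
R_th = 500 Ω
I_n = V_th/R_th = 4.5/500 = 0.009 A, and R_n = R_th = 500 Ω

Final answer: I_n = 0.009 A, R_n = 500 Ω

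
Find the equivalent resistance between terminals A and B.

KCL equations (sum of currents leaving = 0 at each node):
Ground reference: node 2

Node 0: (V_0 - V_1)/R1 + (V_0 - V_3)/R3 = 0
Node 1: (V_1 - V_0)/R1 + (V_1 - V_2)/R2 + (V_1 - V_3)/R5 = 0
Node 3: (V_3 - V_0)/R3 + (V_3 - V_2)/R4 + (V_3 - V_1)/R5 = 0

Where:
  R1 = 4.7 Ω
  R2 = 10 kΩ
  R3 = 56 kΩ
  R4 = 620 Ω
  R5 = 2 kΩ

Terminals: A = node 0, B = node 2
The network is not a plain series/parallel combination. Inject a 1 A test current into terminal A (node 0) and return it from terminal B (node 2); then R_eq = V_A / (1 A).
Nodal analysis, taking node 2 as the 0 V reference.
Current source I_test pushes 1 A into node 0 and draws it out of node 2.
KCL at each unknown node (sum of currents leaving = 0; resistances in Ω):
  Node 0: (V_0 - V_1)/4.7 + (V_0 - V_3)/56000 - 1 = 0
  Node 1: (V_1 - V_0)/4.7 + (V_1 - 0)/10000 + (V_1 - V_3)/2000 = 0
  Node 3: (V_3 - V_0)/56000 + (V_3 - V_1)/2000 + (V_3 - 0)/620 = 0
Collecting terms (coefficients in siemens):
  0.2128·V_0 - 0.2128·V_1 - 0.00001786·V_3 = 1
  0.2134·V_1 - 0.2128·V_0 - 0.0005·V_3 = 0
  0.002131·V_3 - 0.00001786·V_0 - 0.0005·V_1 = 0
Solving these 3 simultaneous equations (Gaussian elimination) gives:
  V_0 = 2037 V, V_1 = 2032 V, V_3 = 494 V
R_eq = V_0 / 1 A = 2037 Ω = 2.037 kΩ

Final answer: 2.037 kΩ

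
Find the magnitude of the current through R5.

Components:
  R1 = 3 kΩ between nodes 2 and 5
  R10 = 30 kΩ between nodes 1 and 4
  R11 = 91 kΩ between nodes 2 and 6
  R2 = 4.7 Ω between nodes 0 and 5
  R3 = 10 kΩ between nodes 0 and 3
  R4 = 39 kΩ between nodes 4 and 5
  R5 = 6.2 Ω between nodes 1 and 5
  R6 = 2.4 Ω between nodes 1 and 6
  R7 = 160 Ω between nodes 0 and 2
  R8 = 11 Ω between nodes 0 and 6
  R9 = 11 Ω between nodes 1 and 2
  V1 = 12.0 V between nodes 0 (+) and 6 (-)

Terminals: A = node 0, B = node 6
Nodal analysis, taking node 6 as the 0 V reference.
Source V1 fixes V_0 = 12 V.
KCL at each unknown node (sum of currents leaving = 0; resistances in Ω):
  Node 1: (V_1 - V_5)/6.2 + (V_1 - 0)/2.4 + (V_1 - V_2)/11 + (V_1 - V_4)/30000 = 0
  Node 2: (V_2 - V_5)/3000 + (V_2 - 12)/160 + (V_2 - V_1)/11 + (V_2 - 0)/91000 = 0
  Node 3: (V_3 - 12)/10000 = 0
  Node 4: (V_4 - V_5)/39000 + (V_4 - V_1)/30000 = 0
  Node 5: (V_5 - V_2)/3000 + (V_5 - 12)/4.7 + (V_5 - V_4)/39000 + (V_5 - V_1)/6.2 = 0
Collecting terms (coefficients in siemens):
  0.6689·V_1 - 0.09091·V_2 - 0.00003333·V_4 - 0.1613·V_5 = 0
  0.0975·V_2 - 0.09091·V_1 - 0.0003333·V_5 = 0.075
  0.0001·V_3 = 0.0012
  0.00005897·V_4 - 0.00003333·V_1 - 0.00002564·V_5 = 0
  0.3744·V_5 - 0.1613·V_1 - 0.0003333·V_2 - 0.00002564·V_4 = 2.553
Solving these 5 simultaneous equations (Gaussian elimination) gives:
  V_1 = 2.279 V, V_2 = 2.921 V, V_3 = 12 V, V_4 = 4.681 V
  V_5 = 7.804 V
I_R5 = (V_1 - V_5)/R5 = (2.279 - 7.804)/6.2 = -0.8911 A
|I_R5| = 0.8911 A

Final answer: |I_R5| = 0.8911 A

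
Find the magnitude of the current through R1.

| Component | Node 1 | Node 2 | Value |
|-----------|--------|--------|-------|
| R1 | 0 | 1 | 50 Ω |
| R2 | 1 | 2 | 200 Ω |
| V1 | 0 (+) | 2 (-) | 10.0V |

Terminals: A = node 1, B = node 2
Nodal analysis, taking node 2 as the 0 V reference.
Source V1 fixes V_0 = 10 V.
KCL at each unknown node (sum of currents leaving = 0; resistances in Ω):
  Node 1: (V_1 - 10)/50 + (V_1 - 0)/200 = 0
Collecting terms: 0.025 × V_1 = 0.2  =>  V_1 = 8 V
I_R1 = (V_0 - V_1)/R1 = (10 - 8)/50 = 0.04 A
|I_R1| = 0.04 A

Final answer: |I_R1| = 0.04 A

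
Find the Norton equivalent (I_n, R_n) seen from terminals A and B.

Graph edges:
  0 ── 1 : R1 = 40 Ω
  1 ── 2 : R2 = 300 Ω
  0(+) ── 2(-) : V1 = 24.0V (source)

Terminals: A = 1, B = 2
Find the Thévenin equivalent first; then I_n = V_th/R_th and R_n = R_th.
Step 1 — V_th is the open-circuit voltage V_A - V_B (nothing connected across the terminals).
Nodal analysis, taking node 2 as the 0 V reference.
Source V1 fixes V_0 = 24 V.
KCL at each unknown node (sum of currents leaving = 0; resistances in Ω):
  Node 1: (V_1 - 24)/40 + (V_1 - 0)/300 = 0
Collecting terms: 0.02833 × V_1 = 0.6  =>  V_1 = 21.18 V
V_th = V_1 - V_2 = 21.18 - 0 = 21.18 V
Step 2 — R_th: zero the source — replace V1 by a short circuit (node 2 merges into node 0) — and find the resistance seen between A (node 1) and B (node 0).
Reduce the network between node 1 (A) and node 0 (B) by series/parallel combination:
  Rp1 = R1 ‖ R2 (parallel, both between nodes 0 and 1) = 1/(1/40 + 1/300) = 35.29 Ω
R_th = 35.29 Ω
I_n = V_th/R_th = 21.18/35.29 = 0.6 A, and R_n = R_th = 35.29 Ω

Final answer: I_n = 0.6 A, R_n = 35.29 Ω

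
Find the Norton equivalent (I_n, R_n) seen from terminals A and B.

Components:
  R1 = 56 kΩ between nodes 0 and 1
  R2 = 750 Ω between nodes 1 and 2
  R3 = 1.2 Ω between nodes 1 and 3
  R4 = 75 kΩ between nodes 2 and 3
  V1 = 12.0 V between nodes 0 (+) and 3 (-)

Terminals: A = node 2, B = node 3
Find the Thévenin equivalent first; then I_n = V_th/R_th and R_n = R_th.
Step 1 — V_th is the open-circuit voltage V_A - V_B (nothing connected across the terminals).
Nodal analysis, taking node 3 as the 0 V reference.
Source V1 fixes V_0 = 12 V.
KCL at each unknown node (sum of currents leaving = 0; resistances in Ω):
  Node 1: (V_1 - 12)/56000 + (V_1 - V_2)/750 + (V_1 - 0)/1.2 = 0
  Node 2: (V_2 - V_1)/750 + (V_2 - 0)/75000 = 0
Collecting terms (coefficients in siemens):
  0.8347·V_1 - 0.001333·V_2 = 0.0002143
  0.001347·V_2 - 0.001333·V_1 = 0
Determinant D = (0.8347)(0.001347) - (-0.001333)(-0.001333) = 0.001122
V_1 = [(0.0002143)(0.001347) - (-0.001333)(0)]/D = 0.0002571 V
V_2 = [(0.8347)(0) - (0.0002143)(-0.001333)]/D = 0.0002546 V
V_th = V_2 - V_3 = 0.0002546 - 0 = 0.0002546 V
Step 2 — R_th: zero the source — replace V1 by a short circuit (node 3 merges into node 0) — and find the resistance seen between A (node 2) and B (node 0).
Reduce the network between node 2 (A) and node 0 (B) by series/parallel combination:
  Rp1 = R1 ‖ R3 (parallel, both between nodes 0 and 1) = 1/(1/56000 + 1/1.2) = 1.2 Ω
  Rs1 = R2 + Rp1 (series, joined only at node 1) = 750 + 1.2 = 751.2 Ω
  Rp2 = R4 ‖ Rs1 (parallel, both between nodes 0 and 2) = 1/(1/75000 + 1/751.2) = 743.8 Ω
R_th = 743.8 Ω
I_n = V_th/R_th = 0.0002546/743.8 = 0.0000003423 A, and R_n = R_th = 743.8 Ω

Final answer: I_n = 3.423e-07 A, R_n = 743.8 Ω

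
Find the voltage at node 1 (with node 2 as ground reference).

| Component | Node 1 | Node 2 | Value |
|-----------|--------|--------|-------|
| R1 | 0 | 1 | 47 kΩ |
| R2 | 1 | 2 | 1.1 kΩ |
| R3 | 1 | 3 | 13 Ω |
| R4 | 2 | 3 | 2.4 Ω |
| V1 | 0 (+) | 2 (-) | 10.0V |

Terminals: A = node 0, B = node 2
Nodal analysis, taking node 2 as the 0 V reference.
Source V1 fixes V_0 = 10 V.
KCL at each unknown node (sum of currents leaving = 0; resistances in Ω):
  Node 1: (V_1 - 10)/47000 + (V_1 - 0)/1100 + (V_1 - V_3)/13 = 0
  Node 3: (V_3 - V_1)/13 + (V_3 - 0)/2.4 = 0
Collecting terms (coefficients in siemens):
  0.07785·V_1 - 0.07692·V_3 = 0.0002128
  0.4936·V_3 - 0.07692·V_1 = 0
Determinant D = (0.07785)(0.4936) - (-0.07692)(-0.07692) = 0.03251
V_1 = [(0.0002128)(0.4936) - (-0.07692)(0)]/D = 0.00323 V
V_3 = [(0.07785)(0) - (0.0002128)(-0.07692)]/D = 0.0005034 V
The requested potential is V_1 = 0.00323 V.

Final answer: V_1 = 0.00323 V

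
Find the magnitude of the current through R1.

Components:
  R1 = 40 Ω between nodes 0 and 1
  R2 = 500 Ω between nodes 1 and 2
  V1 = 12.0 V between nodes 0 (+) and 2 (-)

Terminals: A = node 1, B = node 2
Nodal analysis, taking node 2 as the 0 V reference.
Source V1 fixes V_0 = 12 V.
KCL at each unknown node (sum of currents leaving = 0; resistances in Ω):
  Node 1: (V_1 - 12)/40 + (V_1 - 0)/500 = 0
Collecting terms: 0.027 × V_1 = 0.3  =>  V_1 = 11.11 V
I_R1 = (V_0 - V_1)/R1 = (12 - 11.11)/40 = 0.02222 A
|I_R1| = 0.02222 A

Final answer: |I_R1| = 0.02222 A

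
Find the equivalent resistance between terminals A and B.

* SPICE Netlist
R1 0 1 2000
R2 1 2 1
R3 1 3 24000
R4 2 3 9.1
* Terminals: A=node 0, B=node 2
Reduce the network between node 0 (A) and node 2 (B) by series/parallel combination:
  Rs1 = R3 + R4 (series, joined only at node 3) = 24000 + 9.1 = 24010 Ω
  Rp1 = R2 ‖ Rs1 (parallel, both between nodes 1 and 2) = 1/(1/1 + 1/24010) = 1 Ω
  Rs2 = R1 + Rp1 (series, joined only at node 1) = 2000 + 1 = 2001 Ω
R_eq = 2.001 kΩ

Final answer: 2.001 kΩ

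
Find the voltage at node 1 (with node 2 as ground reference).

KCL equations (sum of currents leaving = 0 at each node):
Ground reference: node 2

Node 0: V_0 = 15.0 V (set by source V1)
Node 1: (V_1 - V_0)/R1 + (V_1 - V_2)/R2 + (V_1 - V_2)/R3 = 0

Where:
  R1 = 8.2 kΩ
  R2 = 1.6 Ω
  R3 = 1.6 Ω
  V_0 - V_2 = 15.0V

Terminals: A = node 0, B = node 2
Nodal analysis, taking node 2 as the 0 V reference.
Source V1 fixes V_0 = 15 V.
KCL at each unknown node (sum of currents leaving = 0; resistances in Ω):
  Node 1: (V_1 - 15)/8200 + (V_1 - 0)/1.6 + (V_1 - 0)/1.6 = 0
Collecting terms: 1.25 × V_1 = 0.001829  =>  V_1 = 0.001463 V
The requested potential is V_1 = 0.001463 V.

Final answer: V_1 = 0.001463 V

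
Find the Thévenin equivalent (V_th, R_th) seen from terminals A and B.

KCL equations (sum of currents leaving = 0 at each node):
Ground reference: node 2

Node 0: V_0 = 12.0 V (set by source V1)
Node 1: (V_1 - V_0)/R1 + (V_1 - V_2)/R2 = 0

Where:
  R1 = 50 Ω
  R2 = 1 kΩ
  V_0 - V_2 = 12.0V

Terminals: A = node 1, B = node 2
Step 1 — V_th is the open-circuit voltage V_A - V_B (nothing connected across the terminals).
Nodal analysis, taking node 2 as the 0 V reference.
Source V1 fixes V_0 = 12 V.
KCL at each unknown node (sum of currents leaving = 0; resistances in Ω):
  Node 1: (V_1 - 12)/50 + (V_1 - 0)/1000 = 0
Collecting terms: 0.021 × V_1 = 0.24  =>  V_1 = 11.43 V
V_th = V_1 - V_2 = 11.43 - 0 = 11.43 V
Step 2 — R_th: zero the source — replace V1 by a short circuit (node 2 merges into node 0) — and find the resistance seen between A (node 1) and B (node 0).
Reduce the network between node 1 (A) and node 0 (B) by series/parallel combination:
  Rp1 = R1 ‖ R2 (parallel, both between nodes 0 and 1) = 1/(1/50 + 1/1000) = 47.62 Ω
R_th = 47.62 Ω

Final answer: V_th = 11.43 V, R_th = 47.62 Ω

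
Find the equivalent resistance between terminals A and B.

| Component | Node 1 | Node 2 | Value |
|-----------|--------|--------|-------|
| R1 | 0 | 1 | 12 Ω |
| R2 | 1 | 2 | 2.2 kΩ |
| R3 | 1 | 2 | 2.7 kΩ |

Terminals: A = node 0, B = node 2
Reduce the network between node 0 (A) and node 2 (B) by series/parallel combination:
  Rp1 = R2 ‖ R3 (parallel, both between nodes 1 and 2) = 1/(1/2200 + 1/2700) = 1212 Ω
  Rs1 = R1 + Rp1 (series, joined only at node 1) = 12 + 1212 = 1224 Ω
R_eq = 1.224 kΩ

Final answer: 1.224 kΩ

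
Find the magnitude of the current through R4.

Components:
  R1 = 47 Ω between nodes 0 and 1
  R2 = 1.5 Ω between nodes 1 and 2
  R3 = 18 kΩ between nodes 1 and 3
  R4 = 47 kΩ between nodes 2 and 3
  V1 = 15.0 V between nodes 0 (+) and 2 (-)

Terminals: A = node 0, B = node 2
Nodal analysis, taking node 2 as the 0 V reference.
Source V1 fixes V_0 = 15 V.
KCL at each unknown node (sum of currents leaving = 0; resistances in Ω):
  Node 1: (V_1 - 15)/47 + (V_1 - 0)/1.5 + (V_1 - V_3)/18000 = 0
  Node 3: (V_3 - V_1)/18000 + (V_3 - 0)/47000 = 0
Collecting terms (coefficients in siemens):
  0.688·V_1 - 0.00005556·V_3 = 0.3191
  0.00007683·V_3 - 0.00005556·V_1 = 0
Determinant D = (0.688)(0.00007683) - (-0.00005556)(-0.00005556) = 0.00005286
V_1 = [(0.3191)(0.00007683) - (-0.00005556)(0)]/D = 0.4639 V
V_3 = [(0.688)(0) - (0.3191)(-0.00005556)]/D = 0.3354 V
I_R4 = (V_2 - V_3)/R4 = (0 - 0.3354)/47000 = -0.000007137 A
|I_R4| = 0.000007137 A

Final answer: |I_R4| = 7.137e-06 A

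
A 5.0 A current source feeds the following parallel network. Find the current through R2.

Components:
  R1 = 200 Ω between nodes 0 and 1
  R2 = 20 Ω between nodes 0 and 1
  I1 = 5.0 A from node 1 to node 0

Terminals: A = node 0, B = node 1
All resistors sit directly between nodes 0 and 1, so they are in parallel and share one voltage V; the full source current 5 A splits among them.
1/R_par = 1/200 + 1/20 = 0.055 S  =>  R_par = 18.18 Ω
V = I × R_par = 5 × 18.18 = 90.91 V
I_R2 = V/R2 = 90.91/20 = 4.545 A

Final answer: 4.545 A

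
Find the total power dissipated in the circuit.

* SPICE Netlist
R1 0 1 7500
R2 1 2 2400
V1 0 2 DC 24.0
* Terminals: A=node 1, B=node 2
Nodal analysis, taking node 2 as the 0 V reference.
Source V1 fixes V_0 = 24 V.
KCL at each unknown node (sum of currents leaving = 0; resistances in Ω):
  Node 1: (V_1 - 24)/7500 + (V_1 - 0)/2400 = 0
Collecting terms: 0.00055 × V_1 = 0.0032  =>  V_1 = 5.818 V
Power in each resistor, P = (ΔV)²/R:
  P_R1 = (24 - 5.818)²/7500 = 0.04408 W
  P_R2 = (5.818 - 0)²/2400 = 0.0141 W
P_total = P_R1 + P_R2 = 0.05818 W

Final answer: 0.05818 W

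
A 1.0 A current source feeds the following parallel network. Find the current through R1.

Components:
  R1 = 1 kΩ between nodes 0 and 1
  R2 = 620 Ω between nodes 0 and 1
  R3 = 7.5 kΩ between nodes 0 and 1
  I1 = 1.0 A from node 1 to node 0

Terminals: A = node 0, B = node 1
All resistors sit directly between nodes 0 and 1, so they are in parallel and share one voltage V; the full source current 1 A splits among them.
1/R_par = 1/1000 + 1/620 + 1/7500 = 0.002746 S  =>  R_par = 364.1 Ω
V = I × R_par = 1 × 364.1 = 364.1 V
I_R1 = V/R1 = 364.1/1000 = 0.3641 A

Final answer: 0.3641 A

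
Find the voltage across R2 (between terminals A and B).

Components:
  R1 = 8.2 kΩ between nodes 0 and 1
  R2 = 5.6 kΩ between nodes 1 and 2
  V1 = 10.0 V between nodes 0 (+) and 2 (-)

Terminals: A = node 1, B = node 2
R1 and R2 are in series across V1 (node 0 → node 1 → node 2), and the output A–B is taken across R2, so this is a voltage divider.
Series current: I = V1/(R1 + R2) = 10/(8200 + 5600) = 10/13800 = 0.0007246 A
V_R2 = I × R2 = V1 × R2/(R1 + R2) = 10 × 5600/13800 = 4.058 V

Final answer: 4.058 V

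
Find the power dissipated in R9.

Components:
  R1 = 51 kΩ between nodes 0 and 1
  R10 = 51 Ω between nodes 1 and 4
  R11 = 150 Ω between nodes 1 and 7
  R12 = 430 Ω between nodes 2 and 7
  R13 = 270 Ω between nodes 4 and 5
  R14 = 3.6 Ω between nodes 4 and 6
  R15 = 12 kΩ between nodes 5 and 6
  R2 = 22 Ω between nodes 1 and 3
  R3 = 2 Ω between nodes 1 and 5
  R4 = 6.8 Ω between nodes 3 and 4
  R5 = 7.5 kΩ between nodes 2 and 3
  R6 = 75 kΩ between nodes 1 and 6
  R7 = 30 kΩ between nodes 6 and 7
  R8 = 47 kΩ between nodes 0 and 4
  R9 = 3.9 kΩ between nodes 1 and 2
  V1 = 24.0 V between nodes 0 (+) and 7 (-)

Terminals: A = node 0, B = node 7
Nodal analysis, taking node 7 as the 0 V reference.
Source V1 fixes V_0 = 24 V.
KCL at each unknown node (sum of currents leaving = 0; resistances in Ω):
  Node 1: (V_1 - 24)/51000 + (V_1 - V_3)/22 + (V_1 - V_5)/2 + (V_1 - V_6)/75000 + (V_1 - V_2)/3900 + (V_1 - V_4)/51 + (V_1 - 0)/150 = 0
  Node 2: (V_2 - V_3)/7500 + (V_2 - V_1)/3900 + (V_2 - 0)/430 = 0
  Node 3: (V_3 - V_1)/22 + (V_3 - V_4)/6.8 + (V_3 - V_2)/7500 = 0
  Node 4: (V_4 - V_3)/6.8 + (V_4 - 24)/47000 + (V_4 - V_1)/51 + (V_4 - V_5)/270 + (V_4 - V_6)/3.6 = 0
  Node 5: (V_5 - V_1)/2 + (V_5 - V_4)/270 + (V_5 - V_6)/12000 = 0
  Node 6: (V_6 - V_1)/75000 + (V_6 - 0)/30000 + (V_6 - V_4)/3.6 + (V_6 - V_5)/12000 = 0
Collecting terms (coefficients in siemens):
  0.572·V_1 - 0.0002564·V_2 - 0.04545·V_3 - 0.01961·V_4 - 0.5·V_5 - 0.00001333·V_6 = 0.0004706
  0.002715·V_2 - 0.0002564·V_1 - 0.0001333·V_3 = 0
  0.1926·V_3 - 0.04545·V_1 - 0.0001333·V_2 - 0.1471·V_4 = 0
  0.4482·V_4 - 0.01961·V_1 - 0.1471·V_3 - 0.003704·V_5 - 0.2778·V_6 = 0.0005106
  0.5038·V_5 - 0.5·V_1 - 0.003704·V_4 - 0.00008333·V_6 = 0
  0.2779·V_6 - 0.00001333·V_1 - 0.2778·V_4 - 0.00008333·V_5 = 0
Solving these 6 simultaneous equations (Gaussian elimination) gives:
  V_1 = 0.1385 V, V_2 = 0.0202 V, V_3 = 0.1449 V, V_4 = 0.147 V
  V_5 = 0.1386 V, V_6 = 0.1469 V
I_R9 = (V_1 - V_2)/R9 = (0.1385 - 0.0202)/3900 = 0.00003034 A
P_R9 = I_R9² × R9 = (0.00003034)² × 3900 = 0.00000359 W

Final answer: 3.59e-06 W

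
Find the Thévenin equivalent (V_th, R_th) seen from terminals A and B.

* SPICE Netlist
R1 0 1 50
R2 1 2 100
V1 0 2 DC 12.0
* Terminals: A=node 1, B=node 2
Step 1 — V_th is the open-circuit voltage V_A - V_B (nothing connected across the terminals).
Nodal analysis, taking node 2 as the 0 V reference.
Source V1 fixes V_0 = 12 V.
KCL at each unknown node (sum of currents leaving = 0; resistances in Ω):
  Node 1: (V_1 - 12)/50 + (V_1 - 0)/100 = 0
Collecting terms: 0.03 × V_1 = 0.24  =>  V_1 = 8 V
V_th = V_1 - V_2 = 8 - 0 = 8 V
Step 2 — R_th: zero the source — replace V1 by a short circuit (node 2 merges into node 0) — and find the resistance seen between A (node 1) and B (node 0).
Reduce the network between node 1 (A) and node 0 (B) by series/parallel combination:
  Rp1 = R1 ‖ R2 (parallel, both between nodes 0 and 1) = 1/(1/50 + 1/100) = 33.33 Ω
R_th = 33.33 Ω

Final answer: V_th = 8 V, R_th = 33.33 Ω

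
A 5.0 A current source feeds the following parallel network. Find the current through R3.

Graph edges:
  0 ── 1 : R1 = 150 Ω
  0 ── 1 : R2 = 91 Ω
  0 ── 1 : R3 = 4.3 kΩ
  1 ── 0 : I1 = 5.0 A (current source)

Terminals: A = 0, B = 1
All resistors sit directly between nodes 0 and 1, so they are in parallel and share one voltage V; the full source current 5 A splits among them.
1/R_par = 1/150 + 1/91 + 1/4300 = 0.01789 S  =>  R_par = 55.9 Ω
V = I × R_par = 5 × 55.9 = 279.5 V
I_R3 = V/R3 = 279.5/4300 = 0.065 A

Final answer: 0.065 A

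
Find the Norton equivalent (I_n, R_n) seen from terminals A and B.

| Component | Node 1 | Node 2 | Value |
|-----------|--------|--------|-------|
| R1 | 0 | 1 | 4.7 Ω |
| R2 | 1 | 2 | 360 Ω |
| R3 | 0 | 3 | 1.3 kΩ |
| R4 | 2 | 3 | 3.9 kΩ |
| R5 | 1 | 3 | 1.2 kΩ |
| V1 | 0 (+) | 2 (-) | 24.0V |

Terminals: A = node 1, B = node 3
Find the Thévenin equivalent first; then I_n = V_th/R_th and R_n = R_th.
Step 1 — V_th is the open-circuit voltage V_A - V_B (nothing connected across the terminals).
Nodal analysis, taking node 2 as the 0 V reference.
Source V1 fixes V_0 = 24 V.
KCL at each unknown node (sum of currents leaving = 0; resistances in Ω):
  Node 1: (V_1 - 24)/4.7 + (V_1 - 0)/360 + (V_1 - V_3)/1200 = 0
  Node 3: (V_3 - 24)/1300 + (V_3 - 0)/3900 + (V_3 - V_1)/1200 = 0
Collecting terms (coefficients in siemens):
  0.2164·V_1 - 0.0008333·V_3 = 5.106
  0.001859·V_3 - 0.0008333·V_1 = 0.01846
Determinant D = (0.2164)(0.001859) - (-0.0008333)(-0.0008333) = 0.0004015
V_1 = [(5.106)(0.001859) - (-0.0008333)(0.01846)]/D = 23.68 V
V_3 = [(0.2164)(0.01846) - (5.106)(-0.0008333)]/D = 20.55 V
V_th = V_1 - V_3 = 23.68 - 20.55 = 3.133 V
Step 2 — R_th: zero the source — replace V1 by a short circuit (node 2 merges into node 0) — and find the resistance seen between A (node 1) and B (node 3).
Reduce the network between node 1 (A) and node 3 (B) by series/parallel combination:
  Rp1 = R1 ‖ R2 (parallel, both between nodes 0 and 1) = 1/(1/4.7 + 1/360) = 4.639 Ω
  Rp2 = R3 ‖ R4 (parallel, both between nodes 0 and 3) = 1/(1/1300 + 1/3900) = 975 Ω
  Rs1 = Rp1 + Rp2 (series, joined only at node 0) = 4.639 + 975 = 979.6 Ω
  Rp3 = R5 ‖ Rs1 (parallel, both between nodes 1 and 3) = 1/(1/1200 + 1/979.6) = 539.3 Ω
R_th = 539.3 Ω
I_n = V_th/R_th = 3.133/539.3 = 0.005809 A, and R_n = R_th = 539.3 Ω

Final answer: I_n = 0.005809 A, R_n = 539.3 Ω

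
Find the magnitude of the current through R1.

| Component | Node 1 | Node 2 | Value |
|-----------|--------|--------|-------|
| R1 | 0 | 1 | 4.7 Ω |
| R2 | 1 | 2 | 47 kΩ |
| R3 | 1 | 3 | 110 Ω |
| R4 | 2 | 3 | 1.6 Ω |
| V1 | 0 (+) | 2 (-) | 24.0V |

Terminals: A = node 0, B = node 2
Nodal analysis, taking node 2 as the 0 V reference.
Source V1 fixes V_0 = 24 V.
KCL at each unknown node (sum of currents leaving = 0; resistances in Ω):
  Node 1: (V_1 - 24)/4.7 + (V_1 - 0)/47000 + (V_1 - V_3)/110 = 0
  Node 3: (V_3 - V_1)/110 + (V_3 - 0)/1.6 = 0
Collecting terms (coefficients in siemens):
  0.2219·V_1 - 0.009091·V_3 = 5.106
  0.6341·V_3 - 0.009091·V_1 = 0
Determinant D = (0.2219)(0.6341) - (-0.009091)(-0.009091) = 0.1406
V_1 = [(5.106)(0.6341) - (-0.009091)(0)]/D = 23.03 V
V_3 = [(0.2219)(0) - (5.106)(-0.009091)]/D = 0.3301 V
I_R1 = (V_0 - V_1)/R1 = (24 - 23.03)/4.7 = 0.2068 A
|I_R1| = 0.2068 A

Final answer: |I_R1| = 0.2068 A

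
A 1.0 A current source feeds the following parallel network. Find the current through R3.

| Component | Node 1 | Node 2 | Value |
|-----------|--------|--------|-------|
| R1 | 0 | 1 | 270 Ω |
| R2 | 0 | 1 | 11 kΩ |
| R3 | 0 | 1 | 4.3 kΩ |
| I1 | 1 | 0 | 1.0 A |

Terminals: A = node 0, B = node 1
All resistors sit directly between nodes 0 and 1, so they are in parallel and share one voltage V; the full source current 1 A splits among them.
1/R_par = 1/270 + 1/11000 + 1/4300 = 0.004027 S  =>  R_par = 248.3 Ω
V = I × R_par = 1 × 248.3 = 248.3 V
I_R3 = V/R3 = 248.3/4300 = 0.05775 A

Final answer: 0.05775 A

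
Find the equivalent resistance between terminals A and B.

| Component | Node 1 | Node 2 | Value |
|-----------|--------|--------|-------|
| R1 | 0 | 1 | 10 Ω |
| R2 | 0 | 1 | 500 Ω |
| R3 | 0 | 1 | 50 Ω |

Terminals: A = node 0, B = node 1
Reduce the network between node 0 (A) and node 1 (B) by series/parallel combination:
  Rp1 = R1 ‖ R2 ‖ R3 (parallel, all between nodes 0 and 1) = 1/(1/10 + 1/500 + 1/50) = 8.197 Ω
R_eq = 8.197 Ω

Final answer: 8.197 Ω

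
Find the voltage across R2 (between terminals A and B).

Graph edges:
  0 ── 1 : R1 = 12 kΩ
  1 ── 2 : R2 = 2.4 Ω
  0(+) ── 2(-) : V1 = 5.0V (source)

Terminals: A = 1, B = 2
R1 and R2 are in series across V1 (node 0 → node 1 → node 2), and the output A–B is taken across R2, so this is a voltage divider.
Series current: I = V1/(R1 + R2) = 5/(12000 + 2.4) = 5/12000 = 0.0004166 A
V_R2 = I × R2 = V1 × R2/(R1 + R2) = 5 × 2.4/12000 = 0.0009998 V

Final answer: 0.0009998 V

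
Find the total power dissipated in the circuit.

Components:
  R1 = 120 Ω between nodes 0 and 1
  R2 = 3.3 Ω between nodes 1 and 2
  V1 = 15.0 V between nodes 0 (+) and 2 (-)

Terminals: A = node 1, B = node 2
Nodal analysis, taking node 2 as the 0 V reference.
Source V1 fixes V_0 = 15 V.
KCL at each unknown node (sum of currents leaving = 0; resistances in Ω):
  Node 1: (V_1 - 15)/120 + (V_1 - 0)/3.3 = 0
Collecting terms: 0.3114 × V_1 = 0.125  =>  V_1 = 0.4015 V
Power in each resistor, P = (ΔV)²/R:
  P_R1 = (15 - 0.4015)²/120 = 1.776 W
  P_R2 = (0.4015 - 0)²/3.3 = 0.04884 W
P_total = P_R1 + P_R2 = 1.825 W

Final answer: 1.825 W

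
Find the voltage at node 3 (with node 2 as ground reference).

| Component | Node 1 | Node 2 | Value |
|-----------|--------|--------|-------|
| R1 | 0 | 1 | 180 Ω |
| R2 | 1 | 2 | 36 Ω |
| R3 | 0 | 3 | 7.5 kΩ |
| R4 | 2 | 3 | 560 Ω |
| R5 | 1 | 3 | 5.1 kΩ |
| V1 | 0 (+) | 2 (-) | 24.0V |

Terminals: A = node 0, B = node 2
Nodal analysis, taking node 2 as the 0 V reference.
Source V1 fixes V_0 = 24 V.
KCL at each unknown node (sum of currents leaving = 0; resistances in Ω):
  Node 1: (V_1 - 24)/180 + (V_1 - 0)/36 + (V_1 - V_3)/5100 = 0
  Node 3: (V_3 - 24)/7500 + (V_3 - 0)/560 + (V_3 - V_1)/5100 = 0
Collecting terms (coefficients in siemens):
  0.03353·V_1 - 0.0001961·V_3 = 0.1333
  0.002115·V_3 - 0.0001961·V_1 = 0.0032
Determinant D = (0.03353)(0.002115) - (-0.0001961)(-0.0001961) = 0.00007088
V_1 = [(0.1333)(0.002115) - (-0.0001961)(0.0032)]/D = 3.988 V
V_3 = [(0.03353)(0.0032) - (0.1333)(-0.0001961)]/D = 1.883 V
The requested potential is V_3 = 1.883 V.

Final answer: V_3 = 1.883 V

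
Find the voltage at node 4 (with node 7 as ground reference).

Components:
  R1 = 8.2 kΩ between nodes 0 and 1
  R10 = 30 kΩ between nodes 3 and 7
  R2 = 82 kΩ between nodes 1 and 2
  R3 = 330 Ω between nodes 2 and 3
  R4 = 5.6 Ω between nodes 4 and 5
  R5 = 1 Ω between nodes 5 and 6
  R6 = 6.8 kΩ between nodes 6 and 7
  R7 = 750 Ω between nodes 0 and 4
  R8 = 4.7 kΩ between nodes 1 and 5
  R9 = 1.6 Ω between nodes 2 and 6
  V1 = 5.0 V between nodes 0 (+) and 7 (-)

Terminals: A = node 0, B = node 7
Nodal analysis, taking node 7 as the 0 V reference.
Source V1 fixes V_0 = 5 V.
KCL at each unknown node (sum of currents leaving = 0; resistances in Ω):
  Node 1: (V_1 - 5)/8200 + (V_1 - V_2)/82000 + (V_1 - V_5)/4700 = 0
  Node 2: (V_2 - V_1)/82000 + (V_2 - V_3)/330 + (V_2 - V_6)/1.6 = 0
  Node 3: (V_3 - V_2)/330 + (V_3 - 0)/30000 = 0
  Node 4: (V_4 - V_5)/5.6 + (V_4 - 5)/750 = 0
  Node 5: (V_5 - V_4)/5.6 + (V_5 - V_6)/1 + (V_5 - V_1)/4700 = 0
  Node 6: (V_6 - V_5)/1 + (V_6 - 0)/6800 + (V_6 - V_2)/1.6 = 0
Collecting terms (coefficients in siemens):
  0.0003469·V_1 - 0.0000122·V_2 - 0.0002128·V_5 = 0.0006098
  0.628·V_2 - 0.0000122·V_1 - 0.00303·V_3 - 0.625·V_6 = 0
  0.003064·V_3 - 0.00303·V_2 = 0
  0.1799·V_4 - 0.1786·V_5 = 0.006667
  1.179·V_5 - 0.0002128·V_1 - 0.1786·V_4 - 1·V_6 = 0
  1.625·V_6 - 0.625·V_2 - 1·V_5 = 0
Solving these 6 simultaneous equations (Gaussian elimination) gives:
  V_1 = 4.631 V, V_2 = 4.43 V, V_3 = 4.382 V, V_4 = 4.436 V
  V_5 = 4.431 V, V_6 = 4.431 V
The requested potential is V_4 = 4.436 V.

Final answer: V_4 = 4.436 V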